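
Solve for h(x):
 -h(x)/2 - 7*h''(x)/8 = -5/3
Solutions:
 h(x) = C1*sin(2*sqrt(7)*x/7) + C2*cos(2*sqrt(7)*x/7) + 10/3


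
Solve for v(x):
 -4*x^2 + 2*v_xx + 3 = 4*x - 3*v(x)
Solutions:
 v(x) = C1*sin(sqrt(6)*x/2) + C2*cos(sqrt(6)*x/2) + 4*x^2/3 + 4*x/3 - 25/9


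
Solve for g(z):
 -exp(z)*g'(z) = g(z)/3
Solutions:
 g(z) = C1*exp(exp(-z)/3)


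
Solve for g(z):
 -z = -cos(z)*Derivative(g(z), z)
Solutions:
 g(z) = C1 + Integral(z/cos(z), z)


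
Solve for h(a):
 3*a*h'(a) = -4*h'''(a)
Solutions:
 h(a) = C1 + Integral(C2*airyai(-6^(1/3)*a/2) + C3*airybi(-6^(1/3)*a/2), a)


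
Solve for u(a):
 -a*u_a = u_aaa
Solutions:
 u(a) = C1 + Integral(C2*airyai(-a) + C3*airybi(-a), a)


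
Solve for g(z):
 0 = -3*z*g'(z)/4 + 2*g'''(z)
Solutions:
 g(z) = C1 + Integral(C2*airyai(3^(1/3)*z/2) + C3*airybi(3^(1/3)*z/2), z)


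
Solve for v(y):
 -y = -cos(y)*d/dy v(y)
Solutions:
 v(y) = C1 + Integral(y/cos(y), y)


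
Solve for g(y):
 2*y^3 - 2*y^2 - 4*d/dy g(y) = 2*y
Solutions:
 g(y) = C1 + y^4/8 - y^3/6 - y^2/4


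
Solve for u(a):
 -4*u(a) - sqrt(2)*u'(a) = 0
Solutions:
 u(a) = C1*exp(-2*sqrt(2)*a)


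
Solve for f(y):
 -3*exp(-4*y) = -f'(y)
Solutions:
 f(y) = C1 - 3*exp(-4*y)/4


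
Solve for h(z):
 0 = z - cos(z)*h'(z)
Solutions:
 h(z) = C1 + Integral(z/cos(z), z)


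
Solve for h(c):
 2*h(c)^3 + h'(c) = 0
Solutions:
 h(c) = -sqrt(2)*sqrt(-1/(C1 - 2*c))/2
 h(c) = sqrt(2)*sqrt(-1/(C1 - 2*c))/2


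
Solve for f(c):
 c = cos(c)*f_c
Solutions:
 f(c) = C1 + Integral(c/cos(c), c)


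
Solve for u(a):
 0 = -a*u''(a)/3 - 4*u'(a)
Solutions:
 u(a) = C1 + C2/a^11


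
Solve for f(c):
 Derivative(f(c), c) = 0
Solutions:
 f(c) = C1


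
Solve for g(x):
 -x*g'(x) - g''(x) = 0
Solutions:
 g(x) = C1 + C2*erf(sqrt(2)*x/2)


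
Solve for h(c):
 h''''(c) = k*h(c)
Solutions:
 h(c) = C1*exp(-c*k^(1/4)) + C2*exp(c*k^(1/4)) + C3*exp(-I*c*k^(1/4)) + C4*exp(I*c*k^(1/4))


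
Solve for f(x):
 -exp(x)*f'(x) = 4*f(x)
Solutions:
 f(x) = C1*exp(4*exp(-x))


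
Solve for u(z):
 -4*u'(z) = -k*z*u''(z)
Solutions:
 u(z) = C1 + z^(((re(k) + 4)*re(k) + im(k)^2)/(re(k)^2 + im(k)^2))*(C2*sin(4*log(z)*Abs(im(k))/(re(k)^2 + im(k)^2)) + C3*cos(4*log(z)*im(k)/(re(k)^2 + im(k)^2)))


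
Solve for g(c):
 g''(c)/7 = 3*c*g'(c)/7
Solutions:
 g(c) = C1 + C2*erfi(sqrt(6)*c/2)


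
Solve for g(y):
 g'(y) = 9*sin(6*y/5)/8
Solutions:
 g(y) = C1 - 15*cos(6*y/5)/16


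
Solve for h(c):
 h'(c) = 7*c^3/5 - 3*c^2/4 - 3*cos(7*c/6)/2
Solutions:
 h(c) = C1 + 7*c^4/20 - c^3/4 - 9*sin(7*c/6)/7


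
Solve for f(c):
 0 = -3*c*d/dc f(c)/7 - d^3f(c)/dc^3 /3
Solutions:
 f(c) = C1 + Integral(C2*airyai(-21^(2/3)*c/7) + C3*airybi(-21^(2/3)*c/7), c)


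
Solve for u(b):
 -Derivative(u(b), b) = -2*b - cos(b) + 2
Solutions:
 u(b) = C1 + b^2 - 2*b + sin(b)


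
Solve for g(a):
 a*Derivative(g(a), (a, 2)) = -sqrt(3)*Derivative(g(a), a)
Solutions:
 g(a) = C1 + C2*a^(1 - sqrt(3))


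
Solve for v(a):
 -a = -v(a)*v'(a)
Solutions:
 v(a) = -sqrt(C1 + a^2)
 v(a) = sqrt(C1 + a^2)


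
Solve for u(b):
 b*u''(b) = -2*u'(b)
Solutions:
 u(b) = C1 + C2/b


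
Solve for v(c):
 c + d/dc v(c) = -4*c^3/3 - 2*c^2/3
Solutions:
 v(c) = C1 - c^4/3 - 2*c^3/9 - c^2/2


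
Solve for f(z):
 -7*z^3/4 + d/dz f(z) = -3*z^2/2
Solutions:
 f(z) = C1 + 7*z^4/16 - z^3/2


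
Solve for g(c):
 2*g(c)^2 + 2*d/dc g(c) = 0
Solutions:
 g(c) = 1/(C1 + c)


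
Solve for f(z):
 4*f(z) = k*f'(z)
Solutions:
 f(z) = C1*exp(4*z/k)


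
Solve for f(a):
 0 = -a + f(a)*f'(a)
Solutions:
 f(a) = -sqrt(C1 + a^2)
 f(a) = sqrt(C1 + a^2)


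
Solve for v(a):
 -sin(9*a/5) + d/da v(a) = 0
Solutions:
 v(a) = C1 - 5*cos(9*a/5)/9


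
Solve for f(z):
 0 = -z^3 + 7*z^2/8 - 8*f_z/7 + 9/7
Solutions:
 f(z) = C1 - 7*z^4/32 + 49*z^3/192 + 9*z/8


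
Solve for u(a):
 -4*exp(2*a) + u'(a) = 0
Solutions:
 u(a) = C1 + 2*exp(2*a)


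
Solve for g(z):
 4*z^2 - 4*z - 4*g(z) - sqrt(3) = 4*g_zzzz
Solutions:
 g(z) = z^2 - z + (C1*sin(sqrt(2)*z/2) + C2*cos(sqrt(2)*z/2))*exp(-sqrt(2)*z/2) + (C3*sin(sqrt(2)*z/2) + C4*cos(sqrt(2)*z/2))*exp(sqrt(2)*z/2) - sqrt(3)/4


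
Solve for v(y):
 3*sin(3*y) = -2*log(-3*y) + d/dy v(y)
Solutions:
 v(y) = C1 + 2*y*log(-y) - 2*y + 2*y*log(3) - cos(3*y)


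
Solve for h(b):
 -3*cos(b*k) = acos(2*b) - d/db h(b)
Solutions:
 h(b) = C1 + b*acos(2*b) - sqrt(1 - 4*b^2)/2 + 3*Piecewise((sin(b*k)/k, Ne(k, 0)), (b, True))


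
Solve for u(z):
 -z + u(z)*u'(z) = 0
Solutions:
 u(z) = -sqrt(C1 + z^2)
 u(z) = sqrt(C1 + z^2)


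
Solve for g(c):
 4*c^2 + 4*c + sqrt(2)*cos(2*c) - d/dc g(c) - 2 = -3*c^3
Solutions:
 g(c) = C1 + 3*c^4/4 + 4*c^3/3 + 2*c^2 - 2*c + sqrt(2)*sin(2*c)/2


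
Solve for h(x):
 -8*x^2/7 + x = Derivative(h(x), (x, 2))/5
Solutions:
 h(x) = C1 + C2*x - 10*x^4/21 + 5*x^3/6


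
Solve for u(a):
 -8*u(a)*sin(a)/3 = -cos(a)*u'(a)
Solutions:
 u(a) = C1/cos(a)^(8/3)


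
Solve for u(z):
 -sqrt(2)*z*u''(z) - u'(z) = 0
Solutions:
 u(z) = C1 + C2*z^(1 - sqrt(2)/2)


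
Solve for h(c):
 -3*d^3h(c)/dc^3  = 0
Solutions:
 h(c) = C1 + C2*c + C3*c^2


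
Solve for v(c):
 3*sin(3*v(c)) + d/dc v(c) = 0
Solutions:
 v(c) = -acos((-C1 - exp(18*c))/(C1 - exp(18*c)))/3 + 2*pi/3
 v(c) = acos((-C1 - exp(18*c))/(C1 - exp(18*c)))/3


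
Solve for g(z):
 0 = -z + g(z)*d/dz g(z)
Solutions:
 g(z) = -sqrt(C1 + z^2)
 g(z) = sqrt(C1 + z^2)


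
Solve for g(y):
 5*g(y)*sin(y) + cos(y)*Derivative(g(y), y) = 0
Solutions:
 g(y) = C1*cos(y)^5


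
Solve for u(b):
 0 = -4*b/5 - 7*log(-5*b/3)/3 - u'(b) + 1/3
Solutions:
 u(b) = C1 - 2*b^2/5 - 7*b*log(-b)/3 + b*(-7*log(5) + 7*log(3) + 8)/3


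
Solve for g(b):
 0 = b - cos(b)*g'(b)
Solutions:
 g(b) = C1 + Integral(b/cos(b), b)


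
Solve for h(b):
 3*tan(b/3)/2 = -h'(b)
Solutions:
 h(b) = C1 + 9*log(cos(b/3))/2


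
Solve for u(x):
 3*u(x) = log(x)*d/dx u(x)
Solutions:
 u(x) = C1*exp(3*li(x))


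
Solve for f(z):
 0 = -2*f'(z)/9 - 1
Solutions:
 f(z) = C1 - 9*z/2


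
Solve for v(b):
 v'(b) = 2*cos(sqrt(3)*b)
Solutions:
 v(b) = C1 + 2*sqrt(3)*sin(sqrt(3)*b)/3


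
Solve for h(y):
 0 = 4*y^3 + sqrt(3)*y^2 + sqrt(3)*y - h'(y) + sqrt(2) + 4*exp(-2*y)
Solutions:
 h(y) = C1 + y^4 + sqrt(3)*y^3/3 + sqrt(3)*y^2/2 + sqrt(2)*y - 2*exp(-2*y)


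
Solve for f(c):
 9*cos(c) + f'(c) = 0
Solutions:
 f(c) = C1 - 9*sin(c)


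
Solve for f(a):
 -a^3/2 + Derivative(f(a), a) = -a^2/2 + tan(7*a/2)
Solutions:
 f(a) = C1 + a^4/8 - a^3/6 - 2*log(cos(7*a/2))/7


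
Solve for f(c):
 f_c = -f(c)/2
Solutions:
 f(c) = C1*exp(-c/2)


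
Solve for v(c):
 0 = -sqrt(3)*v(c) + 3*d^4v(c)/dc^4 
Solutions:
 v(c) = C1*exp(-3^(7/8)*c/3) + C2*exp(3^(7/8)*c/3) + C3*sin(3^(7/8)*c/3) + C4*cos(3^(7/8)*c/3)


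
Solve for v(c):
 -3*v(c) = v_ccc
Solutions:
 v(c) = C3*exp(-3^(1/3)*c) + (C1*sin(3^(5/6)*c/2) + C2*cos(3^(5/6)*c/2))*exp(3^(1/3)*c/2)


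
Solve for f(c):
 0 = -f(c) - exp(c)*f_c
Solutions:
 f(c) = C1*exp(exp(-c))


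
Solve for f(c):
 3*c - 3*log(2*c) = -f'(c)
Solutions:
 f(c) = C1 - 3*c^2/2 + 3*c*log(c) - 3*c + c*log(8)


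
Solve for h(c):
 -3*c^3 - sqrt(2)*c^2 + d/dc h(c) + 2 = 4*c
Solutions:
 h(c) = C1 + 3*c^4/4 + sqrt(2)*c^3/3 + 2*c^2 - 2*c


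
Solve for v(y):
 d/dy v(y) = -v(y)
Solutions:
 v(y) = C1*exp(-y)


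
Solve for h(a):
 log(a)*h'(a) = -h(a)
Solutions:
 h(a) = C1*exp(-li(a))


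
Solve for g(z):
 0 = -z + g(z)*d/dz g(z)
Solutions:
 g(z) = -sqrt(C1 + z^2)
 g(z) = sqrt(C1 + z^2)


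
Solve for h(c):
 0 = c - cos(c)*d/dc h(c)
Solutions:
 h(c) = C1 + Integral(c/cos(c), c)


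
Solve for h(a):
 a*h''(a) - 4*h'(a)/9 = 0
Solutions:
 h(a) = C1 + C2*a^(13/9)


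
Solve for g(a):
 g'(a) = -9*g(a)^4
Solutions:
 g(a) = (-3^(2/3) - 3*3^(1/6)*I)*(1/(C1 + 9*a))^(1/3)/6
 g(a) = (-3^(2/3) + 3*3^(1/6)*I)*(1/(C1 + 9*a))^(1/3)/6
 g(a) = (1/(C1 + 27*a))^(1/3)


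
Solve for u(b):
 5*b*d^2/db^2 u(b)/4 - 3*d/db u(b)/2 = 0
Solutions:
 u(b) = C1 + C2*b^(11/5)


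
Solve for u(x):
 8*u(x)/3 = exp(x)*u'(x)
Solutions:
 u(x) = C1*exp(-8*exp(-x)/3)


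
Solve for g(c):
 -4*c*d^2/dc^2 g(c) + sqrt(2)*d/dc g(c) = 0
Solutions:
 g(c) = C1 + C2*c^(sqrt(2)/4 + 1)


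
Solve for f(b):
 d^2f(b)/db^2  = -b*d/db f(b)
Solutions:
 f(b) = C1 + C2*erf(sqrt(2)*b/2)


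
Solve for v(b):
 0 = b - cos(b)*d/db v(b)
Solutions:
 v(b) = C1 + Integral(b/cos(b), b)


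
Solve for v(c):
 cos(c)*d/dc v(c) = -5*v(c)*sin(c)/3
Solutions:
 v(c) = C1*cos(c)^(5/3)


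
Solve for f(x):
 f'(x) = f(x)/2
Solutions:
 f(x) = C1*exp(x/2)


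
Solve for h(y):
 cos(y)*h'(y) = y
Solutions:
 h(y) = C1 + Integral(y/cos(y), y)


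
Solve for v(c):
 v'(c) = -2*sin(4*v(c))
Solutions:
 v(c) = -acos((-C1 - exp(16*c))/(C1 - exp(16*c)))/4 + pi/2
 v(c) = acos((-C1 - exp(16*c))/(C1 - exp(16*c)))/4


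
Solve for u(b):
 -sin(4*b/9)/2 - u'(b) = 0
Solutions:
 u(b) = C1 + 9*cos(4*b/9)/8


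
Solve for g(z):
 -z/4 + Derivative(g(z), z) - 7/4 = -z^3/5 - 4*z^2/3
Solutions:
 g(z) = C1 - z^4/20 - 4*z^3/9 + z^2/8 + 7*z/4


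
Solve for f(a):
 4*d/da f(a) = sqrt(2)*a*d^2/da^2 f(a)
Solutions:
 f(a) = C1 + C2*a^(1 + 2*sqrt(2))


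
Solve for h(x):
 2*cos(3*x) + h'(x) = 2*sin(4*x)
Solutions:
 h(x) = C1 - 2*sin(3*x)/3 - cos(4*x)/2


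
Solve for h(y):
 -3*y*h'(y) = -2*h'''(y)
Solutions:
 h(y) = C1 + Integral(C2*airyai(2^(2/3)*3^(1/3)*y/2) + C3*airybi(2^(2/3)*3^(1/3)*y/2), y)


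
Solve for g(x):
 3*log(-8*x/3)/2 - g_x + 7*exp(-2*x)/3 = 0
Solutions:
 g(x) = C1 + 3*x*log(-x)/2 + 3*x*(-log(3) - 1 + 3*log(2))/2 - 7*exp(-2*x)/6


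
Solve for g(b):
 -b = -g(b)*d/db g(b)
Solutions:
 g(b) = -sqrt(C1 + b^2)
 g(b) = sqrt(C1 + b^2)


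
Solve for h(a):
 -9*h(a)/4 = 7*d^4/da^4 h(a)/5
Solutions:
 h(a) = (C1*sin(sqrt(3)*5^(1/4)*7^(3/4)*a/14) + C2*cos(sqrt(3)*5^(1/4)*7^(3/4)*a/14))*exp(-sqrt(3)*5^(1/4)*7^(3/4)*a/14) + (C3*sin(sqrt(3)*5^(1/4)*7^(3/4)*a/14) + C4*cos(sqrt(3)*5^(1/4)*7^(3/4)*a/14))*exp(sqrt(3)*5^(1/4)*7^(3/4)*a/14)


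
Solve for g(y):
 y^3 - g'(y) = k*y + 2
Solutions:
 g(y) = C1 - k*y^2/2 + y^4/4 - 2*y


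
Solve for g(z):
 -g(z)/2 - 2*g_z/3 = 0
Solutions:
 g(z) = C1*exp(-3*z/4)


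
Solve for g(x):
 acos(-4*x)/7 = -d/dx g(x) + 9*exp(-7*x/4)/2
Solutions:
 g(x) = C1 - x*acos(-4*x)/7 - sqrt(1 - 16*x^2)/28 - 18*exp(-7*x/4)/7


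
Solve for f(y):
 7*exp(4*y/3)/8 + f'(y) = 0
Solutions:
 f(y) = C1 - 21*exp(4*y/3)/32


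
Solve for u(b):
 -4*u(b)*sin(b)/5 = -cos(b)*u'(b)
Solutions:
 u(b) = C1/cos(b)^(4/5)


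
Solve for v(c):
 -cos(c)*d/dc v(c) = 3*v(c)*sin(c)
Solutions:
 v(c) = C1*cos(c)^3


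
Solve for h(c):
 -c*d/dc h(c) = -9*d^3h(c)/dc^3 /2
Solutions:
 h(c) = C1 + Integral(C2*airyai(6^(1/3)*c/3) + C3*airybi(6^(1/3)*c/3), c)


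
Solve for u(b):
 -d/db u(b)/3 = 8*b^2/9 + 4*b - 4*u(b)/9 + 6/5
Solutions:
 u(b) = C1*exp(4*b/3) + 2*b^2 + 12*b + 117/10


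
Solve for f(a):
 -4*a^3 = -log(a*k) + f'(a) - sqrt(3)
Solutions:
 f(a) = C1 - a^4 + a*log(a*k) + a*(-1 + sqrt(3))


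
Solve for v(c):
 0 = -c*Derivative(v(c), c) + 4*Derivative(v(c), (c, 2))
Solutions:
 v(c) = C1 + C2*erfi(sqrt(2)*c/4)


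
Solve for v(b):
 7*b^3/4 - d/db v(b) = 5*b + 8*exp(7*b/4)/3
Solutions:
 v(b) = C1 + 7*b^4/16 - 5*b^2/2 - 32*exp(7*b/4)/21


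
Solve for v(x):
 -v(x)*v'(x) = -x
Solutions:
 v(x) = -sqrt(C1 + x^2)
 v(x) = sqrt(C1 + x^2)


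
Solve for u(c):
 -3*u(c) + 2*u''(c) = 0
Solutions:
 u(c) = C1*exp(-sqrt(6)*c/2) + C2*exp(sqrt(6)*c/2)


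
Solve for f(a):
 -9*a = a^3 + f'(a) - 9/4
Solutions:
 f(a) = C1 - a^4/4 - 9*a^2/2 + 9*a/4


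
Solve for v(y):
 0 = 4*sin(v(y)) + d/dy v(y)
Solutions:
 v(y) = -acos((-C1 - exp(8*y))/(C1 - exp(8*y))) + 2*pi
 v(y) = acos((-C1 - exp(8*y))/(C1 - exp(8*y)))


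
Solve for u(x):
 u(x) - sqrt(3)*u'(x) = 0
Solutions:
 u(x) = C1*exp(sqrt(3)*x/3)


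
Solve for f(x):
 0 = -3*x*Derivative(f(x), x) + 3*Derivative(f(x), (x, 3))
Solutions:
 f(x) = C1 + Integral(C2*airyai(x) + C3*airybi(x), x)


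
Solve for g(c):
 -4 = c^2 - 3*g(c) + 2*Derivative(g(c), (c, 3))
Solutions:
 g(c) = C3*exp(2^(2/3)*3^(1/3)*c/2) + c^2/3 + (C1*sin(2^(2/3)*3^(5/6)*c/4) + C2*cos(2^(2/3)*3^(5/6)*c/4))*exp(-2^(2/3)*3^(1/3)*c/4) + 4/3


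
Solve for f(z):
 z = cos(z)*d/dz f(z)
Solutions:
 f(z) = C1 + Integral(z/cos(z), z)


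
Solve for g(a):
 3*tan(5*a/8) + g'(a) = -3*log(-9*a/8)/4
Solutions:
 g(a) = C1 - 3*a*log(-a)/4 - 3*a*log(3)/2 + 3*a/4 + 9*a*log(2)/4 + 24*log(cos(5*a/8))/5


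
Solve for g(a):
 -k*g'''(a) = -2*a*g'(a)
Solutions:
 g(a) = C1 + Integral(C2*airyai(2^(1/3)*a*(1/k)^(1/3)) + C3*airybi(2^(1/3)*a*(1/k)^(1/3)), a)


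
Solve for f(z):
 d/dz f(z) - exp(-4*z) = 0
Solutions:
 f(z) = C1 - exp(-4*z)/4


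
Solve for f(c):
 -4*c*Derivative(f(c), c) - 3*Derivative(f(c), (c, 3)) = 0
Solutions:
 f(c) = C1 + Integral(C2*airyai(-6^(2/3)*c/3) + C3*airybi(-6^(2/3)*c/3), c)


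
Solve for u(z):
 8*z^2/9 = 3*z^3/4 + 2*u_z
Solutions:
 u(z) = C1 - 3*z^4/32 + 4*z^3/27


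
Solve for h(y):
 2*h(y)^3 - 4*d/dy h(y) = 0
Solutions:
 h(y) = -sqrt(-1/(C1 + y))
 h(y) = sqrt(-1/(C1 + y))


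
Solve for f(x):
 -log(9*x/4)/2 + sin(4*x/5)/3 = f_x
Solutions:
 f(x) = C1 - x*log(x)/2 - x*log(3) + x/2 + x*log(2) - 5*cos(4*x/5)/12


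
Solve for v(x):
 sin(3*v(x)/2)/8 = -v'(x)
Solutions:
 x/8 + log(cos(3*v(x)/2) - 1)/3 - log(cos(3*v(x)/2) + 1)/3 = C1


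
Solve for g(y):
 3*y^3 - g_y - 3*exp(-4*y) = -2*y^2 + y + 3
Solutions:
 g(y) = C1 + 3*y^4/4 + 2*y^3/3 - y^2/2 - 3*y + 3*exp(-4*y)/4


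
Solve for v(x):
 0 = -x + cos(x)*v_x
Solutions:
 v(x) = C1 + Integral(x/cos(x), x)


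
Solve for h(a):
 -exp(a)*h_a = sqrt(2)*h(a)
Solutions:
 h(a) = C1*exp(sqrt(2)*exp(-a))


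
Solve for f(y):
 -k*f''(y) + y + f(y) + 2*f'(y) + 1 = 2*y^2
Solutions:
 f(y) = C1*exp(y*(1 - sqrt(k + 1))/k) + C2*exp(y*(sqrt(k + 1) + 1)/k) + 4*k + 2*y^2 - 9*y + 17


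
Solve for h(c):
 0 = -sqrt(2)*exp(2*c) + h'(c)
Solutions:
 h(c) = C1 + sqrt(2)*exp(2*c)/2


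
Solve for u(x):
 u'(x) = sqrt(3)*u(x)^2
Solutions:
 u(x) = -1/(C1 + sqrt(3)*x)


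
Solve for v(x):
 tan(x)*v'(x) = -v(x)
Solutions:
 v(x) = C1/sin(x)


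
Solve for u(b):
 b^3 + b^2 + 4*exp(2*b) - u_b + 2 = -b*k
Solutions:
 u(b) = C1 + b^4/4 + b^3/3 + b^2*k/2 + 2*b + 2*exp(2*b)


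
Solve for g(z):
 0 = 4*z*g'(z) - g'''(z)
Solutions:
 g(z) = C1 + Integral(C2*airyai(2^(2/3)*z) + C3*airybi(2^(2/3)*z), z)


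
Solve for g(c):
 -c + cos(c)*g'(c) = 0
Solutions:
 g(c) = C1 + Integral(c/cos(c), c)


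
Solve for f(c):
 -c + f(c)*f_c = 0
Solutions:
 f(c) = -sqrt(C1 + c^2)
 f(c) = sqrt(C1 + c^2)


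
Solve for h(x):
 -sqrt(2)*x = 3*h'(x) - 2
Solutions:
 h(x) = C1 - sqrt(2)*x^2/6 + 2*x/3


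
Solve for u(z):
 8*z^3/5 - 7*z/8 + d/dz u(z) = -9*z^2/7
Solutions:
 u(z) = C1 - 2*z^4/5 - 3*z^3/7 + 7*z^2/16


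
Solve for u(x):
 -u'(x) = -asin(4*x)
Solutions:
 u(x) = C1 + x*asin(4*x) + sqrt(1 - 16*x^2)/4


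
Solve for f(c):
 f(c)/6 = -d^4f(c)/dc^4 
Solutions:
 f(c) = (C1*sin(2^(1/4)*3^(3/4)*c/6) + C2*cos(2^(1/4)*3^(3/4)*c/6))*exp(-2^(1/4)*3^(3/4)*c/6) + (C3*sin(2^(1/4)*3^(3/4)*c/6) + C4*cos(2^(1/4)*3^(3/4)*c/6))*exp(2^(1/4)*3^(3/4)*c/6)


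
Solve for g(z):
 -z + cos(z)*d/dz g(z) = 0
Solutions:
 g(z) = C1 + Integral(z/cos(z), z)


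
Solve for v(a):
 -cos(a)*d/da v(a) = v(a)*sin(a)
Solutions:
 v(a) = C1*cos(a)


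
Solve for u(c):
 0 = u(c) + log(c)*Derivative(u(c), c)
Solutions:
 u(c) = C1*exp(-li(c))


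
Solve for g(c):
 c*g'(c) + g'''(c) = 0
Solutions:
 g(c) = C1 + Integral(C2*airyai(-c) + C3*airybi(-c), c)


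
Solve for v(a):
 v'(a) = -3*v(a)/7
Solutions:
 v(a) = C1*exp(-3*a/7)


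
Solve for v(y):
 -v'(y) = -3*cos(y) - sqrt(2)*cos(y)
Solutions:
 v(y) = C1 + sqrt(2)*sin(y) + 3*sin(y)


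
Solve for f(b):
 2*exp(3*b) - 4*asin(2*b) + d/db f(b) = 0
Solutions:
 f(b) = C1 + 4*b*asin(2*b) + 2*sqrt(1 - 4*b^2) - 2*exp(3*b)/3


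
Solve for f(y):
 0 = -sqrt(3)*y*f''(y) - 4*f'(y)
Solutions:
 f(y) = C1 + C2*y^(1 - 4*sqrt(3)/3)


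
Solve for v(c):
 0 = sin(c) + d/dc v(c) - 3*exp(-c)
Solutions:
 v(c) = C1 + cos(c) - 3*exp(-c)


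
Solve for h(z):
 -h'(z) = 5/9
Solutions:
 h(z) = C1 - 5*z/9


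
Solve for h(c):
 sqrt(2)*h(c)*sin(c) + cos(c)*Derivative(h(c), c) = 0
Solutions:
 h(c) = C1*cos(c)^(sqrt(2))


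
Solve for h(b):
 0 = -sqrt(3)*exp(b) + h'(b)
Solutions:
 h(b) = C1 + sqrt(3)*exp(b)


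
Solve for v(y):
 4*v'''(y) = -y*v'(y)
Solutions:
 v(y) = C1 + Integral(C2*airyai(-2^(1/3)*y/2) + C3*airybi(-2^(1/3)*y/2), y)


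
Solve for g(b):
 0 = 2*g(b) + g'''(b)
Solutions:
 g(b) = C3*exp(-2^(1/3)*b) + (C1*sin(2^(1/3)*sqrt(3)*b/2) + C2*cos(2^(1/3)*sqrt(3)*b/2))*exp(2^(1/3)*b/2)


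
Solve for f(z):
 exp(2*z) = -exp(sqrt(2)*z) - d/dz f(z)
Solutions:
 f(z) = C1 - exp(2*z)/2 - sqrt(2)*exp(sqrt(2)*z)/2


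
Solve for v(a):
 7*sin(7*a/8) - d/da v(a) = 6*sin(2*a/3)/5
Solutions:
 v(a) = C1 + 9*cos(2*a/3)/5 - 8*cos(7*a/8)


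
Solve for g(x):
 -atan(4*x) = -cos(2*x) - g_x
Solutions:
 g(x) = C1 + x*atan(4*x) - log(16*x^2 + 1)/8 - sin(2*x)/2


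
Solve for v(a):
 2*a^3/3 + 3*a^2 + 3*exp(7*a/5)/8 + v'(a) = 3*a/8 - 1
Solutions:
 v(a) = C1 - a^4/6 - a^3 + 3*a^2/16 - a - 15*exp(7*a/5)/56


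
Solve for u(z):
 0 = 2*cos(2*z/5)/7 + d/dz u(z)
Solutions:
 u(z) = C1 - 5*sin(2*z/5)/7


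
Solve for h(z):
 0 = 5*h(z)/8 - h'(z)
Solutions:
 h(z) = C1*exp(5*z/8)


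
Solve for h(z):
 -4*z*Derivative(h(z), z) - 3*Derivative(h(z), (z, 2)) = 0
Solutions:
 h(z) = C1 + C2*erf(sqrt(6)*z/3)


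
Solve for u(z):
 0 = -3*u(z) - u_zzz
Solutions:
 u(z) = C3*exp(-3^(1/3)*z) + (C1*sin(3^(5/6)*z/2) + C2*cos(3^(5/6)*z/2))*exp(3^(1/3)*z/2)


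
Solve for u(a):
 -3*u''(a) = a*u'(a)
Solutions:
 u(a) = C1 + C2*erf(sqrt(6)*a/6)


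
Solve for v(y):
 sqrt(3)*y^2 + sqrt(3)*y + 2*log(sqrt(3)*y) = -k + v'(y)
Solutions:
 v(y) = C1 + k*y + sqrt(3)*y^3/3 + sqrt(3)*y^2/2 + 2*y*log(y) - 2*y + y*log(3)


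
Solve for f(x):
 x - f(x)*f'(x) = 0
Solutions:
 f(x) = -sqrt(C1 + x^2)
 f(x) = sqrt(C1 + x^2)


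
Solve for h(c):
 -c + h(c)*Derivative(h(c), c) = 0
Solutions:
 h(c) = -sqrt(C1 + c^2)
 h(c) = sqrt(C1 + c^2)


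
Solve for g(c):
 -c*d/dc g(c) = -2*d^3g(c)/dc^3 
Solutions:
 g(c) = C1 + Integral(C2*airyai(2^(2/3)*c/2) + C3*airybi(2^(2/3)*c/2), c)


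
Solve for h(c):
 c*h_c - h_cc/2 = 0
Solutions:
 h(c) = C1 + C2*erfi(c)


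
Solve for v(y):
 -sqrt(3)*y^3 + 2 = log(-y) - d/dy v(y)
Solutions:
 v(y) = C1 + sqrt(3)*y^4/4 + y*log(-y) - 3*y


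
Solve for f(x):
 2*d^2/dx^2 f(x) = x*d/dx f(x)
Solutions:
 f(x) = C1 + C2*erfi(x/2)


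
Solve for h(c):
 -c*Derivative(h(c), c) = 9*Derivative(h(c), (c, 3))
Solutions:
 h(c) = C1 + Integral(C2*airyai(-3^(1/3)*c/3) + C3*airybi(-3^(1/3)*c/3), c)


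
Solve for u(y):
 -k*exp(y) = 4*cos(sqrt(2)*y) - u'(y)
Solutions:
 u(y) = C1 + k*exp(y) + 2*sqrt(2)*sin(sqrt(2)*y)


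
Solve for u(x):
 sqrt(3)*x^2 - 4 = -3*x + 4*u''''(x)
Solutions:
 u(x) = C1 + C2*x + C3*x^2 + C4*x^3 + sqrt(3)*x^6/1440 + x^5/160 - x^4/24


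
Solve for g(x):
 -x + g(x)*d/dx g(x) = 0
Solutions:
 g(x) = -sqrt(C1 + x^2)
 g(x) = sqrt(C1 + x^2)


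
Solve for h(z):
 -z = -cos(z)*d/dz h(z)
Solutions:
 h(z) = C1 + Integral(z/cos(z), z)


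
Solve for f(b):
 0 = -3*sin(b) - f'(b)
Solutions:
 f(b) = C1 + 3*cos(b)


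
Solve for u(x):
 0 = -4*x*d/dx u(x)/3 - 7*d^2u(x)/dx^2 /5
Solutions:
 u(x) = C1 + C2*erf(sqrt(210)*x/21)


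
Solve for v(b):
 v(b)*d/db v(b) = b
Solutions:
 v(b) = -sqrt(C1 + b^2)
 v(b) = sqrt(C1 + b^2)


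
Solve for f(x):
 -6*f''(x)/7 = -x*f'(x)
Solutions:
 f(x) = C1 + C2*erfi(sqrt(21)*x/6)


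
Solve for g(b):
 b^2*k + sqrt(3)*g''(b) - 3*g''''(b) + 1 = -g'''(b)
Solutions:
 g(b) = C1 + C2*b + C3*exp(b*(1 - sqrt(1 + 12*sqrt(3)))/6) + C4*exp(b*(1 + sqrt(1 + 12*sqrt(3)))/6) - sqrt(3)*b^4*k/36 + b^3*k/9 + b^2*(-k - sqrt(3)*k/9 - sqrt(3)/6)


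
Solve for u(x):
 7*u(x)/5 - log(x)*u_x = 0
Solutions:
 u(x) = C1*exp(7*li(x)/5)


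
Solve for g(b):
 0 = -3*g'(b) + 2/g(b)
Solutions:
 g(b) = -sqrt(C1 + 12*b)/3
 g(b) = sqrt(C1 + 12*b)/3


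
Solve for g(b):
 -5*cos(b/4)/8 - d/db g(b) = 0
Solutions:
 g(b) = C1 - 5*sin(b/4)/2


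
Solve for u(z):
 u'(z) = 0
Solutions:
 u(z) = C1


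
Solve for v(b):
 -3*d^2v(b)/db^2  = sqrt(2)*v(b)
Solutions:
 v(b) = C1*sin(2^(1/4)*sqrt(3)*b/3) + C2*cos(2^(1/4)*sqrt(3)*b/3)


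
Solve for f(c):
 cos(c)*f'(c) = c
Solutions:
 f(c) = C1 + Integral(c/cos(c), c)


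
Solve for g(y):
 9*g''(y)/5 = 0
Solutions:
 g(y) = C1 + C2*y


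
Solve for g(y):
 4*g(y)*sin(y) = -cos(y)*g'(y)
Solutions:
 g(y) = C1*cos(y)^4


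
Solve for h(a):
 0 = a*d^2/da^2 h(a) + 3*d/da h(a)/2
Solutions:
 h(a) = C1 + C2/sqrt(a)


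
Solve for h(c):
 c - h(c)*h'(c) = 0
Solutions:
 h(c) = -sqrt(C1 + c^2)
 h(c) = sqrt(C1 + c^2)


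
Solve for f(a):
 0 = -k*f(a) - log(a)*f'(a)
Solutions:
 f(a) = C1*exp(-k*li(a))


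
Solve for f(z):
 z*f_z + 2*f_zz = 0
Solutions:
 f(z) = C1 + C2*erf(z/2)


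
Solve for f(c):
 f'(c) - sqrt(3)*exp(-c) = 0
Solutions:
 f(c) = C1 - sqrt(3)*exp(-c)


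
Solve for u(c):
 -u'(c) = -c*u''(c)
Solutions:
 u(c) = C1 + C2*c^2


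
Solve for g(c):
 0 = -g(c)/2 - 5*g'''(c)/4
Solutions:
 g(c) = C3*exp(-2^(1/3)*5^(2/3)*c/5) + (C1*sin(2^(1/3)*sqrt(3)*5^(2/3)*c/10) + C2*cos(2^(1/3)*sqrt(3)*5^(2/3)*c/10))*exp(2^(1/3)*5^(2/3)*c/10)


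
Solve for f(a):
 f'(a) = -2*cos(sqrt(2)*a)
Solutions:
 f(a) = C1 - sqrt(2)*sin(sqrt(2)*a)


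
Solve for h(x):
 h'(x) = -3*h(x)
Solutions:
 h(x) = C1*exp(-3*x)


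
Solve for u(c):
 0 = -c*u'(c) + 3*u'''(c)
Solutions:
 u(c) = C1 + Integral(C2*airyai(3^(2/3)*c/3) + C3*airybi(3^(2/3)*c/3), c)


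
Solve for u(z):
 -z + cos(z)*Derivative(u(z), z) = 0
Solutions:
 u(z) = C1 + Integral(z/cos(z), z)


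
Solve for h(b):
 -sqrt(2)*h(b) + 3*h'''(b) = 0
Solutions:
 h(b) = C3*exp(2^(1/6)*3^(2/3)*b/3) + (C1*sin(6^(1/6)*b/2) + C2*cos(6^(1/6)*b/2))*exp(-2^(1/6)*3^(2/3)*b/6)


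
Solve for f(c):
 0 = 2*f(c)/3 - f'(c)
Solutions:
 f(c) = C1*exp(2*c/3)


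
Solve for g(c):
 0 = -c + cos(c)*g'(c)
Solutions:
 g(c) = C1 + Integral(c/cos(c), c)


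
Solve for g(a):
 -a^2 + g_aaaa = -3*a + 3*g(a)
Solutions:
 g(a) = C1*exp(-3^(1/4)*a) + C2*exp(3^(1/4)*a) + C3*sin(3^(1/4)*a) + C4*cos(3^(1/4)*a) - a^2/3 + a


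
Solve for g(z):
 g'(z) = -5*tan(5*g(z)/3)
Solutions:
 g(z) = -3*asin(C1*exp(-25*z/3))/5 + 3*pi/5
 g(z) = 3*asin(C1*exp(-25*z/3))/5


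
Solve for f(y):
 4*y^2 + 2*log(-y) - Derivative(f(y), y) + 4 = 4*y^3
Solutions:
 f(y) = C1 - y^4 + 4*y^3/3 + 2*y*log(-y) + 2*y


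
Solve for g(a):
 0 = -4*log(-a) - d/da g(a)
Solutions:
 g(a) = C1 - 4*a*log(-a) + 4*a


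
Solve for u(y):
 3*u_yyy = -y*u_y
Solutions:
 u(y) = C1 + Integral(C2*airyai(-3^(2/3)*y/3) + C3*airybi(-3^(2/3)*y/3), y)


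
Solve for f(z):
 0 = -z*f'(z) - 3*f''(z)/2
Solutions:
 f(z) = C1 + C2*erf(sqrt(3)*z/3)


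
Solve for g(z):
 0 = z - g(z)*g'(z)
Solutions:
 g(z) = -sqrt(C1 + z^2)
 g(z) = sqrt(C1 + z^2)


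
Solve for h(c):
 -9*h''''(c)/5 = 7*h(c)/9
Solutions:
 h(c) = (C1*sin(sqrt(2)*35^(1/4)*c/6) + C2*cos(sqrt(2)*35^(1/4)*c/6))*exp(-sqrt(2)*35^(1/4)*c/6) + (C3*sin(sqrt(2)*35^(1/4)*c/6) + C4*cos(sqrt(2)*35^(1/4)*c/6))*exp(sqrt(2)*35^(1/4)*c/6)


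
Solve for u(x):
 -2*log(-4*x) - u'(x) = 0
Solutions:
 u(x) = C1 - 2*x*log(-x) + 2*x*(1 - 2*log(2))


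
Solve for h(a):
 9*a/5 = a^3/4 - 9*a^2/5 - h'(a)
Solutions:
 h(a) = C1 + a^4/16 - 3*a^3/5 - 9*a^2/10


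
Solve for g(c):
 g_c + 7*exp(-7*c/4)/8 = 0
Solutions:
 g(c) = C1 + exp(-7*c/4)/2


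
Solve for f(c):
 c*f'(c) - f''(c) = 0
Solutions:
 f(c) = C1 + C2*erfi(sqrt(2)*c/2)


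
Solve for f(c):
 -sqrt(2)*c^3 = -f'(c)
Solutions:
 f(c) = C1 + sqrt(2)*c^4/4


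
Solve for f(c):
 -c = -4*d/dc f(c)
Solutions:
 f(c) = C1 + c^2/8


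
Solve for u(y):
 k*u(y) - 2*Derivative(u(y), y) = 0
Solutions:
 u(y) = C1*exp(k*y/2)


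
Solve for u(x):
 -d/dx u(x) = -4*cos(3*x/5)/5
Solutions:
 u(x) = C1 + 4*sin(3*x/5)/3


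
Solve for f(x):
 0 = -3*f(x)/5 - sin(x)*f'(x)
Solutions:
 f(x) = C1*(cos(x) + 1)^(3/10)/(cos(x) - 1)^(3/10)


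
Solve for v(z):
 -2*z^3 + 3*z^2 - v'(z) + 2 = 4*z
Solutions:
 v(z) = C1 - z^4/2 + z^3 - 2*z^2 + 2*z


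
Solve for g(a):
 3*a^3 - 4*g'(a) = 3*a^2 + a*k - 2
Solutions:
 g(a) = C1 + 3*a^4/16 - a^3/4 - a^2*k/8 + a/2


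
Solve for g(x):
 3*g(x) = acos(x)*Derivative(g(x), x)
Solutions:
 g(x) = C1*exp(3*Integral(1/acos(x), x))


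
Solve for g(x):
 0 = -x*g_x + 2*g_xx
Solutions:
 g(x) = C1 + C2*erfi(x/2)


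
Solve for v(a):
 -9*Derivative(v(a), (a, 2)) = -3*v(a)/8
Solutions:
 v(a) = C1*exp(-sqrt(6)*a/12) + C2*exp(sqrt(6)*a/12)


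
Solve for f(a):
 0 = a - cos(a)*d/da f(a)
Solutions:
 f(a) = C1 + Integral(a/cos(a), a)


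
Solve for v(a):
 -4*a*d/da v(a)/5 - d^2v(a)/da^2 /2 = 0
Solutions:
 v(a) = C1 + C2*erf(2*sqrt(5)*a/5)


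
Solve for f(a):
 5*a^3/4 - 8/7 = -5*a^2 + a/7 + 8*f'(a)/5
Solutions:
 f(a) = C1 + 25*a^4/128 + 25*a^3/24 - 5*a^2/112 - 5*a/7


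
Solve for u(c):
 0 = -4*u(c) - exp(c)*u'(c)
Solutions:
 u(c) = C1*exp(4*exp(-c))


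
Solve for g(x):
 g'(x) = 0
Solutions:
 g(x) = C1


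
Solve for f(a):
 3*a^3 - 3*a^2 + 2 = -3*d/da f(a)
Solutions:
 f(a) = C1 - a^4/4 + a^3/3 - 2*a/3


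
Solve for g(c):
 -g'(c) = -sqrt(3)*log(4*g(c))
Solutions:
 -sqrt(3)*Integral(1/(log(_y) + 2*log(2)), (_y, g(c)))/3 = C1 - c


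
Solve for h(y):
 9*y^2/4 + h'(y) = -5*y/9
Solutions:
 h(y) = C1 - 3*y^3/4 - 5*y^2/18


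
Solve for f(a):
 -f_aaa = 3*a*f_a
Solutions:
 f(a) = C1 + Integral(C2*airyai(-3^(1/3)*a) + C3*airybi(-3^(1/3)*a), a)


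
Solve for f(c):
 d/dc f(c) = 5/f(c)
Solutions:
 f(c) = -sqrt(C1 + 10*c)
 f(c) = sqrt(C1 + 10*c)


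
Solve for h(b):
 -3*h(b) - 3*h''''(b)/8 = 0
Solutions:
 h(b) = (C1*sin(2^(1/4)*b) + C2*cos(2^(1/4)*b))*exp(-2^(1/4)*b) + (C3*sin(2^(1/4)*b) + C4*cos(2^(1/4)*b))*exp(2^(1/4)*b)


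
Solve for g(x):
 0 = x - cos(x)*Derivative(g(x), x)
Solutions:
 g(x) = C1 + Integral(x/cos(x), x)


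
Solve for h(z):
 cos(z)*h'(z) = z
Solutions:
 h(z) = C1 + Integral(z/cos(z), z)


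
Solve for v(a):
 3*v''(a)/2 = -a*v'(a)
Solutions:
 v(a) = C1 + C2*erf(sqrt(3)*a/3)


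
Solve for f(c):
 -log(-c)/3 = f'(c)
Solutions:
 f(c) = C1 - c*log(-c)/3 + c/3


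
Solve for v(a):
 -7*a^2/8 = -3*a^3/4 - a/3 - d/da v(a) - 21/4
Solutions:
 v(a) = C1 - 3*a^4/16 + 7*a^3/24 - a^2/6 - 21*a/4


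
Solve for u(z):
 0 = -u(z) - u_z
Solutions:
 u(z) = C1*exp(-z)


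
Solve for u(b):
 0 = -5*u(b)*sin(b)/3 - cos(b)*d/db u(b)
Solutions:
 u(b) = C1*cos(b)^(5/3)


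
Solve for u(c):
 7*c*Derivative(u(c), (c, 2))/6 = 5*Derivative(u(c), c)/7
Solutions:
 u(c) = C1 + C2*c^(79/49)


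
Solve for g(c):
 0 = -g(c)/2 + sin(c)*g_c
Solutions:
 g(c) = C1*(cos(c) - 1)^(1/4)/(cos(c) + 1)^(1/4)


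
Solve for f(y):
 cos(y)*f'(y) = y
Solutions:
 f(y) = C1 + Integral(y/cos(y), y)


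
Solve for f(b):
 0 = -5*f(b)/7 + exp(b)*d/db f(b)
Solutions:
 f(b) = C1*exp(-5*exp(-b)/7)


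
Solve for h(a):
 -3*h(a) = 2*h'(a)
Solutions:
 h(a) = C1*exp(-3*a/2)


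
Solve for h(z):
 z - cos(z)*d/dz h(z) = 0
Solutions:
 h(z) = C1 + Integral(z/cos(z), z)


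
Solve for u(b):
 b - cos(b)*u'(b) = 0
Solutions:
 u(b) = C1 + Integral(b/cos(b), b)


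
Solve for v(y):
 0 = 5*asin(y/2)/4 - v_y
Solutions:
 v(y) = C1 + 5*y*asin(y/2)/4 + 5*sqrt(4 - y^2)/4


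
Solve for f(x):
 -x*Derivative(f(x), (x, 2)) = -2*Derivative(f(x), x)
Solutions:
 f(x) = C1 + C2*x^3


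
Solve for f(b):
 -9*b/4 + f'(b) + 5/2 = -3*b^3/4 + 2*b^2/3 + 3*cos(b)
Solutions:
 f(b) = C1 - 3*b^4/16 + 2*b^3/9 + 9*b^2/8 - 5*b/2 + 3*sin(b)


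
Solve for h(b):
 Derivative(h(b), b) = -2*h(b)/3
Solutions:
 h(b) = C1*exp(-2*b/3)


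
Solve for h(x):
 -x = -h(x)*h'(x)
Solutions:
 h(x) = -sqrt(C1 + x^2)
 h(x) = sqrt(C1 + x^2)


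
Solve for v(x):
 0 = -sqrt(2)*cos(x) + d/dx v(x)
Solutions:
 v(x) = C1 + sqrt(2)*sin(x)


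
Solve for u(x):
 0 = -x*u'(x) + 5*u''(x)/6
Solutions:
 u(x) = C1 + C2*erfi(sqrt(15)*x/5)


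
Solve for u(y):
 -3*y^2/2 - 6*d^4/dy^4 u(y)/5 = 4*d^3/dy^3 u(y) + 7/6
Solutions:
 u(y) = C1 + C2*y + C3*y^2 + C4*exp(-10*y/3) - y^5/160 + 3*y^4/320 - 431*y^3/7200


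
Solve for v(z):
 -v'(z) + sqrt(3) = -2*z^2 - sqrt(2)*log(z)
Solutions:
 v(z) = C1 + 2*z^3/3 + sqrt(2)*z*log(z) - sqrt(2)*z + sqrt(3)*z


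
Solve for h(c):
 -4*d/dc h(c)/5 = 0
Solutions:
 h(c) = C1


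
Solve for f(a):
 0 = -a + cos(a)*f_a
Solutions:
 f(a) = C1 + Integral(a/cos(a), a)


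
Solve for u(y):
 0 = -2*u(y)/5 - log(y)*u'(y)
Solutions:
 u(y) = C1*exp(-2*li(y)/5)


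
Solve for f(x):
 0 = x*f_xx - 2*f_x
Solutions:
 f(x) = C1 + C2*x^3


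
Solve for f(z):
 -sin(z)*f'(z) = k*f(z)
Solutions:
 f(z) = C1*exp(k*(-log(cos(z) - 1) + log(cos(z) + 1))/2)


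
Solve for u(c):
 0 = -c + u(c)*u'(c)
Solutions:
 u(c) = -sqrt(C1 + c^2)
 u(c) = sqrt(C1 + c^2)


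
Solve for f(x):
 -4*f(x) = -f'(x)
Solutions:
 f(x) = C1*exp(4*x)


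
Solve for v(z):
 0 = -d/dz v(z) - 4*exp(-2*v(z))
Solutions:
 v(z) = log(-sqrt(C1 - 8*z))
 v(z) = log(C1 - 8*z)/2


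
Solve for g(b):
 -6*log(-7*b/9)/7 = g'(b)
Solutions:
 g(b) = C1 - 6*b*log(-b)/7 + 6*b*(-log(7) + 1 + 2*log(3))/7


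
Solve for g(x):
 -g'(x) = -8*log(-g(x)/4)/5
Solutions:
 -5*Integral(1/(log(-_y) - 2*log(2)), (_y, g(x)))/8 = C1 - x


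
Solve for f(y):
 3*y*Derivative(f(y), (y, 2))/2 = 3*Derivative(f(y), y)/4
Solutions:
 f(y) = C1 + C2*y^(3/2)


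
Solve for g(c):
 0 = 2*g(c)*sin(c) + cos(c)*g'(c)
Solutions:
 g(c) = C1*cos(c)^2


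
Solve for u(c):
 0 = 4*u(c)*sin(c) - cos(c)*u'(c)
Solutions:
 u(c) = C1/cos(c)^4


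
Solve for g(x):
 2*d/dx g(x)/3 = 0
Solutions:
 g(x) = C1


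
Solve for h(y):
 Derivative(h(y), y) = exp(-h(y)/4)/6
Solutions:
 h(y) = 4*log(C1 + y/24)


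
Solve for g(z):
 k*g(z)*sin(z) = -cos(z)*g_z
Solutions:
 g(z) = C1*exp(k*log(cos(z)))


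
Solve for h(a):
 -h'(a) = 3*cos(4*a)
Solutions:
 h(a) = C1 - 3*sin(4*a)/4


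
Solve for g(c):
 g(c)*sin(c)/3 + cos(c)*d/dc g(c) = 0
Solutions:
 g(c) = C1*cos(c)^(1/3)


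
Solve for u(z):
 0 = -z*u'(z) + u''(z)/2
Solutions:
 u(z) = C1 + C2*erfi(z)


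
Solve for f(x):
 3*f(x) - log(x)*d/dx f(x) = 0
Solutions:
 f(x) = C1*exp(3*li(x))


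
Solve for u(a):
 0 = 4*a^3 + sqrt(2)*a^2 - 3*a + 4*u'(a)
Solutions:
 u(a) = C1 - a^4/4 - sqrt(2)*a^3/12 + 3*a^2/8


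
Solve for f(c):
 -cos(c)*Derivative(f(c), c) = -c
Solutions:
 f(c) = C1 + Integral(c/cos(c), c)


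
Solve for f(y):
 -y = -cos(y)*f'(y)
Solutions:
 f(y) = C1 + Integral(y/cos(y), y)


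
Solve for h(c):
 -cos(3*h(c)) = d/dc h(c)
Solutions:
 h(c) = -asin((C1 + exp(6*c))/(C1 - exp(6*c)))/3 + pi/3
 h(c) = asin((C1 + exp(6*c))/(C1 - exp(6*c)))/3


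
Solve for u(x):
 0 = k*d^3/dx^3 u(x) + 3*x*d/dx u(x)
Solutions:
 u(x) = C1 + Integral(C2*airyai(3^(1/3)*x*(-1/k)^(1/3)) + C3*airybi(3^(1/3)*x*(-1/k)^(1/3)), x)


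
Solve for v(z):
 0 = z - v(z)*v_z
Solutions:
 v(z) = -sqrt(C1 + z^2)
 v(z) = sqrt(C1 + z^2)


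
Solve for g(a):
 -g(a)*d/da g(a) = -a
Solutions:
 g(a) = -sqrt(C1 + a^2)
 g(a) = sqrt(C1 + a^2)


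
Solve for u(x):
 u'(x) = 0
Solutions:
 u(x) = C1


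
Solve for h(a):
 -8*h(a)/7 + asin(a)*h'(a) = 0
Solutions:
 h(a) = C1*exp(8*Integral(1/asin(a), a)/7)


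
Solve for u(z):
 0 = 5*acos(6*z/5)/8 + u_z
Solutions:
 u(z) = C1 - 5*z*acos(6*z/5)/8 + 5*sqrt(25 - 36*z^2)/48


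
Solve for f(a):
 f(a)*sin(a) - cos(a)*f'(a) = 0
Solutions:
 f(a) = C1/cos(a)


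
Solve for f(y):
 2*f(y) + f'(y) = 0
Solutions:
 f(y) = C1*exp(-2*y)


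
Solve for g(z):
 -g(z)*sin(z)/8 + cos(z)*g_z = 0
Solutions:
 g(z) = C1/cos(z)^(1/8)


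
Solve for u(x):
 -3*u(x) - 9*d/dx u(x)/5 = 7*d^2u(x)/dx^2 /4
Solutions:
 u(x) = (C1*sin(4*sqrt(111)*x/35) + C2*cos(4*sqrt(111)*x/35))*exp(-18*x/35)


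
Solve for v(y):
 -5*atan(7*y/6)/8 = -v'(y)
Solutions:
 v(y) = C1 + 5*y*atan(7*y/6)/8 - 15*log(49*y^2 + 36)/56


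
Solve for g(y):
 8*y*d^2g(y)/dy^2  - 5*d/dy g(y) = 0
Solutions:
 g(y) = C1 + C2*y^(13/8)


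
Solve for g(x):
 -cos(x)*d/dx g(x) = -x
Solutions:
 g(x) = C1 + Integral(x/cos(x), x)


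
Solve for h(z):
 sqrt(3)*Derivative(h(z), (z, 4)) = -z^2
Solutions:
 h(z) = C1 + C2*z + C3*z^2 + C4*z^3 - sqrt(3)*z^6/1080


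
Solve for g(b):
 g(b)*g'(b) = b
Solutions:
 g(b) = -sqrt(C1 + b^2)
 g(b) = sqrt(C1 + b^2)


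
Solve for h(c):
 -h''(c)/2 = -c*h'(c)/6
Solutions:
 h(c) = C1 + C2*erfi(sqrt(6)*c/6)


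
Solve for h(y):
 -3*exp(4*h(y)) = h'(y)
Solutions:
 h(y) = log(-I*(1/(C1 + 12*y))^(1/4))
 h(y) = log(I*(1/(C1 + 12*y))^(1/4))
 h(y) = log(-(1/(C1 + 12*y))^(1/4))
 h(y) = log(1/(C1 + 12*y))/4


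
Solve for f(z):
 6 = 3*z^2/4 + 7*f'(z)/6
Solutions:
 f(z) = C1 - 3*z^3/14 + 36*z/7


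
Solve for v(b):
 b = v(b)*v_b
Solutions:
 v(b) = -sqrt(C1 + b^2)
 v(b) = sqrt(C1 + b^2)


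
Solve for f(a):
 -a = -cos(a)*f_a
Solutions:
 f(a) = C1 + Integral(a/cos(a), a)


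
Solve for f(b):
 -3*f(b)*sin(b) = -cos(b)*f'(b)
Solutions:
 f(b) = C1/cos(b)^3


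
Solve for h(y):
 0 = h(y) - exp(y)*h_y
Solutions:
 h(y) = C1*exp(-exp(-y))


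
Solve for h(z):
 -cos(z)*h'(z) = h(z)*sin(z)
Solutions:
 h(z) = C1*cos(z)


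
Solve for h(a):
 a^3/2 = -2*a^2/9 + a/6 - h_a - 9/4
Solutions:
 h(a) = C1 - a^4/8 - 2*a^3/27 + a^2/12 - 9*a/4


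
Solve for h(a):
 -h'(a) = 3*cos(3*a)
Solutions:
 h(a) = C1 - sin(3*a)


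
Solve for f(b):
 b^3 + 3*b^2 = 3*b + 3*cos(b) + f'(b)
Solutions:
 f(b) = C1 + b^4/4 + b^3 - 3*b^2/2 - 3*sin(b)


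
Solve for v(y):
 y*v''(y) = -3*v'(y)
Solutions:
 v(y) = C1 + C2/y^2


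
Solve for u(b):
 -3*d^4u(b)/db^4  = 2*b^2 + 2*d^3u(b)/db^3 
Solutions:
 u(b) = C1 + C2*b + C3*b^2 + C4*exp(-2*b/3) - b^5/60 + b^4/8 - 3*b^3/4


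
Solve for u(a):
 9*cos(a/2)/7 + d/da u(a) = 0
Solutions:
 u(a) = C1 - 18*sin(a/2)/7


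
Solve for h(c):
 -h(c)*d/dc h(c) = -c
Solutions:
 h(c) = -sqrt(C1 + c^2)
 h(c) = sqrt(C1 + c^2)


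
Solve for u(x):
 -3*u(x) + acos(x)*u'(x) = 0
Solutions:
 u(x) = C1*exp(3*Integral(1/acos(x), x))


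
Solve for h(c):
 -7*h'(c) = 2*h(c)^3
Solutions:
 h(c) = -sqrt(14)*sqrt(-1/(C1 - 2*c))/2
 h(c) = sqrt(14)*sqrt(-1/(C1 - 2*c))/2


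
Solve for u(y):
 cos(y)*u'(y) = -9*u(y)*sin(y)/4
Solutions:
 u(y) = C1*cos(y)^(9/4)


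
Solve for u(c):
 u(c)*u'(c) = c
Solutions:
 u(c) = -sqrt(C1 + c^2)
 u(c) = sqrt(C1 + c^2)


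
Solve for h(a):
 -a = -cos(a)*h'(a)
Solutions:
 h(a) = C1 + Integral(a/cos(a), a)


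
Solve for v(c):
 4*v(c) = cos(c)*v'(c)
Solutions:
 v(c) = C1*(sin(c)^2 + 2*sin(c) + 1)/(sin(c)^2 - 2*sin(c) + 1)


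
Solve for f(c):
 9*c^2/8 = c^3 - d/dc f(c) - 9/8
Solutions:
 f(c) = C1 + c^4/4 - 3*c^3/8 - 9*c/8


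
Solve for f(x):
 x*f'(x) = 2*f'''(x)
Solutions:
 f(x) = C1 + Integral(C2*airyai(2^(2/3)*x/2) + C3*airybi(2^(2/3)*x/2), x)


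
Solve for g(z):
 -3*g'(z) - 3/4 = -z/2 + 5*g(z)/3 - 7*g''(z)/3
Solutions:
 g(z) = C1*exp(z*(9 - sqrt(221))/14) + C2*exp(z*(9 + sqrt(221))/14) + 3*z/10 - 99/100


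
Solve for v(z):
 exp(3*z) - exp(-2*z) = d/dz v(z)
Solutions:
 v(z) = C1 + exp(3*z)/3 + exp(-2*z)/2


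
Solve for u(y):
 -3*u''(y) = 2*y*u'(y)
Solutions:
 u(y) = C1 + C2*erf(sqrt(3)*y/3)


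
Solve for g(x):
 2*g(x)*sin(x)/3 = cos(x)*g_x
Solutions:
 g(x) = C1/cos(x)^(2/3)


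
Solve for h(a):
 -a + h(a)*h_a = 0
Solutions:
 h(a) = -sqrt(C1 + a^2)
 h(a) = sqrt(C1 + a^2)


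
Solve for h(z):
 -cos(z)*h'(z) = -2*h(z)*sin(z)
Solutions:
 h(z) = C1/cos(z)^2


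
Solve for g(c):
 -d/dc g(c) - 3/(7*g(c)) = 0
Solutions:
 g(c) = -sqrt(C1 - 42*c)/7
 g(c) = sqrt(C1 - 42*c)/7


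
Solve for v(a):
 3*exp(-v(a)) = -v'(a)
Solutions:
 v(a) = log(C1 - 3*a)


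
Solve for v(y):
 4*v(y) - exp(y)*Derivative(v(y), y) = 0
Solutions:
 v(y) = C1*exp(-4*exp(-y))


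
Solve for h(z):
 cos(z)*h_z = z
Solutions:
 h(z) = C1 + Integral(z/cos(z), z)


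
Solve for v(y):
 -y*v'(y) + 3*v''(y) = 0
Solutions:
 v(y) = C1 + C2*erfi(sqrt(6)*y/6)


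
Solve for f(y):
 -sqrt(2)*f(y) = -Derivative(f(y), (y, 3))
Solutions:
 f(y) = C3*exp(2^(1/6)*y) + (C1*sin(2^(1/6)*sqrt(3)*y/2) + C2*cos(2^(1/6)*sqrt(3)*y/2))*exp(-2^(1/6)*y/2)


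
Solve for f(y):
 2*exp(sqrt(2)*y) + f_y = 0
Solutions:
 f(y) = C1 - sqrt(2)*exp(sqrt(2)*y)


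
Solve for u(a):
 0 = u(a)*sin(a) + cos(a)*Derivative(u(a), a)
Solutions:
 u(a) = C1*cos(a)


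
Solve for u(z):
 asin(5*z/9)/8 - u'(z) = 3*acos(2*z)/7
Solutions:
 u(z) = C1 - 3*z*acos(2*z)/7 + z*asin(5*z/9)/8 + 3*sqrt(1 - 4*z^2)/14 + sqrt(81 - 25*z^2)/40


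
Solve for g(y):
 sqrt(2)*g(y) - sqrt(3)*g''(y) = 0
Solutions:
 g(y) = C1*exp(-2^(1/4)*3^(3/4)*y/3) + C2*exp(2^(1/4)*3^(3/4)*y/3)


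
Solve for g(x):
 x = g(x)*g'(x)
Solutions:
 g(x) = -sqrt(C1 + x^2)
 g(x) = sqrt(C1 + x^2)


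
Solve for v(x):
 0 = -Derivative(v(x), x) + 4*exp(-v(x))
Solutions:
 v(x) = log(C1 + 4*x)


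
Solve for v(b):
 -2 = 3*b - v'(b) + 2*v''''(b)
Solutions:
 v(b) = C1 + C4*exp(2^(2/3)*b/2) + 3*b^2/2 + 2*b + (C2*sin(2^(2/3)*sqrt(3)*b/4) + C3*cos(2^(2/3)*sqrt(3)*b/4))*exp(-2^(2/3)*b/4)


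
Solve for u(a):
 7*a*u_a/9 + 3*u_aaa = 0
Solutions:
 u(a) = C1 + Integral(C2*airyai(-7^(1/3)*a/3) + C3*airybi(-7^(1/3)*a/3), a)


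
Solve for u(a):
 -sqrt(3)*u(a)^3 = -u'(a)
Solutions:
 u(a) = -sqrt(2)*sqrt(-1/(C1 + sqrt(3)*a))/2
 u(a) = sqrt(2)*sqrt(-1/(C1 + sqrt(3)*a))/2


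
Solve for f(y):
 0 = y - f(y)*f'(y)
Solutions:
 f(y) = -sqrt(C1 + y^2)
 f(y) = sqrt(C1 + y^2)


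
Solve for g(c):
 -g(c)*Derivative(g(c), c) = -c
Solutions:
 g(c) = -sqrt(C1 + c^2)
 g(c) = sqrt(C1 + c^2)


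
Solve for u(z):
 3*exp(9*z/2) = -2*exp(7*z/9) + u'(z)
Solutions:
 u(z) = C1 + 18*exp(7*z/9)/7 + 2*exp(9*z/2)/3


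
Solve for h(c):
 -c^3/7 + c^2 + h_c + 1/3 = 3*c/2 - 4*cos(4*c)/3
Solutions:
 h(c) = C1 + c^4/28 - c^3/3 + 3*c^2/4 - c/3 - sin(4*c)/3


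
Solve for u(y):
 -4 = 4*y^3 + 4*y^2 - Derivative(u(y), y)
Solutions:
 u(y) = C1 + y^4 + 4*y^3/3 + 4*y


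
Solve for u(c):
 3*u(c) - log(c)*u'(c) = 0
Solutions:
 u(c) = C1*exp(3*li(c))


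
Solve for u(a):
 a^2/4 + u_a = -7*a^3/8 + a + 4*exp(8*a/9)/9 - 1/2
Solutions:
 u(a) = C1 - 7*a^4/32 - a^3/12 + a^2/2 - a/2 + exp(8*a/9)/2
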